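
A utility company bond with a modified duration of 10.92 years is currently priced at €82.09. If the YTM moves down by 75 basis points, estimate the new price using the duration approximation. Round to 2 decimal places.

Duration approximation: ΔP/P ≈ -D_mod · Δy = -10.92 × (-0.0075) = +0.081900.
New price ≈ 82.09 × (1 + 0.081900) = 88.813171.

€88.81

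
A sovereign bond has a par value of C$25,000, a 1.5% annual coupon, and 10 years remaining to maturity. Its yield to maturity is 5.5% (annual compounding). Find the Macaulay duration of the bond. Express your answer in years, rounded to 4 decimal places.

Periodic yield y = 0.055. Discount each cash flow and weight by its year:
  t   CF        PV=CF/(1+0.055)^t    t·PV
  1       375.00       355.4502       355.4502
  2       375.00       336.9197       673.8393
  3       375.00       319.3551       958.0654
  4       375.00       302.7063     1,210.8251
  5       375.00       286.9254     1,434.6269
  6       375.00       271.9672     1,631.8031
  7       375.00       257.7888     1,804.5216
  8       375.00       244.3496     1,954.7966
  9       375.00       231.6110     2,084.4988
  10   25,375.00    14,855.3010   148,553.0095
  Σ                 17,462.3742   160,661.4366
Price P = Σ PV = 17,462.3742.
Macaulay duration = Σ(t·PV) / P = 160,661.4366 / 17,462.3742 = 9.20043 years.

9.2004 years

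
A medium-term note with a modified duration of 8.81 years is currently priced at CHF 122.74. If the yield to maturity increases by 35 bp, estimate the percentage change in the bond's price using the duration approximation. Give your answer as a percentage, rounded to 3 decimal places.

Duration approximation: ΔP/P ≈ -D_mod · Δy = -8.81 × (+0.0035) = -0.030835.
As a percentage: -3.0835%.

-3.084%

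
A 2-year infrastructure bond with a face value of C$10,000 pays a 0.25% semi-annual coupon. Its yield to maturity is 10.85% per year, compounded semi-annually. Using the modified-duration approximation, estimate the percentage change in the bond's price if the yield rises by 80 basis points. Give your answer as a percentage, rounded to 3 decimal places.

-1.514%

Periodic yield y = 0.05425. Modified duration first:
  t   CF        PV=CF/(1+0.05425)^t    t·PV
  1        12.50        11.8568        11.8568
  2        12.50        11.2466        22.4933
  3        12.50        10.6679        32.0037
  4    10,012.50     8,105.2813    32,421.1251
  Σ                  8,139.0526    32,487.4788
P = 8,139.0526; D_Mac = 3.99156 half-year periods = 1.99578 yrs; D_mod = 1.99578/(1+0.05425) = 1.89308 yrs.
ΔP/P ≈ -D_mod · Δy = -1.89308 × (+0.008) = -0.015145 = -1.5145%.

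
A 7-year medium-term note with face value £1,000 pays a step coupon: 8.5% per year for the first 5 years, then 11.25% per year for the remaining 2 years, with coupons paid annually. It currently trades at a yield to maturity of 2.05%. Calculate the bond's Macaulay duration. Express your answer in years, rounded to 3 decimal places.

5.828 years

Periodic yield y = 0.0205. Discount each cash flow and weight by its year:
  t   CF        PV=CF/(1+0.0205)^t    t·PV
  1        85.00        83.2925        83.2925
  2        85.00        81.6193       163.2386
  3        85.00        79.9797       239.9392
  4        85.00        78.3731       313.4923
  5        85.00        76.7987       383.9935
  6       112.50        99.6035       597.6208
  7     1,112.50       965.1814     6,756.2700
  Σ                  1,464.8482     8,537.8469
Price P = Σ PV = 1,464.8482.
Macaulay duration = Σ(t·PV) / P = 8,537.8469 / 1,464.8482 = 5.82849 years.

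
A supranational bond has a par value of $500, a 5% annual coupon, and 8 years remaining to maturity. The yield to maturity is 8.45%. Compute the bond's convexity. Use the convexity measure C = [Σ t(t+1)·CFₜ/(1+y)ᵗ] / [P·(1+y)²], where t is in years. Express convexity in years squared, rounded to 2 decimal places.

With y = 0.0845:
  t   CF        PV=CF/(1+0.0845)^t    t·PV        t(t+1)·PV
  1        25.00        23.0521        23.0521          46.1042
  2        25.00        21.2560        42.5119         127.5358
  3        25.00        19.5998        58.7994         235.1974
  4        25.00        18.0726        72.2906         361.4530
  5        25.00        16.6645        83.3225         499.9349
  6        25.00        15.3661        92.1964         645.3747
  7        25.00        14.1688        99.1816         793.4529
  8       525.00       274.3613     2,194.8904      19,754.0136
  Σ                    402.5412     2,666.2449      22,463.0666
P = 402.5412.
Convexity = Σ t(t+1)·PV / [P·(1+y)²] = 22,463.0666 / (402.5412 × 1.176140) = 47.44600.

47.45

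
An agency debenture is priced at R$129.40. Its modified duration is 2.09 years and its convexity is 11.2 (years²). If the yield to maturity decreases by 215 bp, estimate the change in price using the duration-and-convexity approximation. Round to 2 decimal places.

Duration effect: -D_mod·Δy = -2.09 × (-0.0215) = +0.044935
Convexity effect: ½·C·(Δy)² = 0.5 × 11.2 × (-0.0215)² = +0.0025886
ΔP/P ≈ +0.044935 + 0.0025886 = +0.0475236
ΔP ≈ 129.40 × (+0.0475236) = +6.14955384.

+R$6.15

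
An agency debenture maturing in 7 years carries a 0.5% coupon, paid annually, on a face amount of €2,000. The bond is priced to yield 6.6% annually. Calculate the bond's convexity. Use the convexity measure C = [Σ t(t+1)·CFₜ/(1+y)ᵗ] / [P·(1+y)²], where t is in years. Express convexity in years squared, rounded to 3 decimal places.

48.044

With y = 0.066:
  t   CF        PV=CF/(1+0.066)^t    t·PV        t(t+1)·PV
  1        10.00         9.3809         9.3809          18.7617
  2        10.00         8.8001        17.6001          52.8004
  3        10.00         8.2552        24.7656          99.0626
  4        10.00         7.7441        30.9764         154.8821
  5        10.00         7.2646        36.3232         217.9391
  6        10.00         6.8149        40.8891         286.2240
  7     2,010.00     1,284.9778     8,994.8446      71,958.7568
  Σ                  1,333.2375     9,154.7800      72,788.4267
P = 1,333.2375.
Convexity = Σ t(t+1)·PV / [P·(1+y)²] = 72,788.4267 / (1,333.2375 × 1.136356) = 48.04414.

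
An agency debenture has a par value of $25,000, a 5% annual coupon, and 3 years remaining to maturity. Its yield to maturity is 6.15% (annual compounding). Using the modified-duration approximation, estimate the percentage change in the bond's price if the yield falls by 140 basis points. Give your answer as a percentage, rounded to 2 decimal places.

+3.77%

Periodic yield y = 0.0615. Modified duration first:
  t   CF        PV=CF/(1+0.0615)^t    t·PV
  1     1,250.00     1,177.5789     1,177.5789
  2     1,250.00     1,109.3536     2,218.7073
  3    26,250.00    21,946.7043    65,840.1129
  Σ                 24,233.6368    69,236.3991
P = 24,233.6368; D_Mac = 2.85704 yrs; D_mod = 2.85704/(1+0.0615) = 2.69151 yrs.
ΔP/P ≈ -D_mod · Δy = -2.69151 × (-0.014) = +0.037681 = +3.7681%.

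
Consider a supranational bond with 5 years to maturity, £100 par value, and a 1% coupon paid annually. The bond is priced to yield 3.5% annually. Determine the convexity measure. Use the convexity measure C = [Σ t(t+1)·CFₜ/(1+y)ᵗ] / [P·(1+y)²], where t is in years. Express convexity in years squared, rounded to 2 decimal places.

27.22

With y = 0.035:
  t   CF        PV=CF/(1+0.035)^t    t·PV        t(t+1)·PV
  1         1.00         0.9662         0.9662           1.9324
  2         1.00         0.9335         1.8670           5.6011
  3         1.00         0.9019         2.7058          10.8233
  4         1.00         0.8714         3.4858          17.4288
  5       101.00        85.0393       425.1964       2,551.1787
  Σ                     88.7124       434.2213       2,586.9643
P = 88.7124.
Convexity = Σ t(t+1)·PV / [P·(1+y)²] = 2,586.9643 / (88.7124 × 1.071225) = 27.22235.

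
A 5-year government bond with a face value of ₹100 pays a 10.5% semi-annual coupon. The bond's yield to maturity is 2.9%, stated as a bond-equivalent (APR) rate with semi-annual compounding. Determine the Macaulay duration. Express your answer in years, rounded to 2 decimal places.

Periodic yield y = 0.0145. Discount each cash flow and weight by its period:
  t   CF        PV=CF/(1+0.0145)^t    t·PV
  1         5.25         5.1750         5.1750
  2         5.25         5.1010        10.2020
  3         5.25         5.0281        15.0843
  4         5.25         4.9562        19.8249
  5         5.25         4.8854        24.4269
  6         5.25         4.8156        28.8934
  7         5.25         4.7467        33.2271
  8         5.25         4.6789        37.4311
  9         5.25         4.6120        41.5081
  10      105.25        91.1384       911.3844
  Σ                    135.1373     1,127.1573
Price P = Σ PV = 135.1373.
Macaulay duration = Σ(t·PV) / P = 1,127.1573 / 135.1373 = 8.34083 half-year periods.
In years: 8.34083 / 2 = 4.17041 years.

4.17 years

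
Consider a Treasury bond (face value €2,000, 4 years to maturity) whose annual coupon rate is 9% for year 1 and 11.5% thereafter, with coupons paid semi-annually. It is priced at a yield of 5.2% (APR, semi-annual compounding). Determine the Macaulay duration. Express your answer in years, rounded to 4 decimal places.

3.4439 years

Periodic yield y = 0.026. Discount each cash flow and weight by its period:
  t   CF        PV=CF/(1+0.026)^t    t·PV
  1        90.00        87.7193        87.7193
  2        90.00        85.4964       170.9928
  3       115.00       106.4770       319.4310
  4       115.00       103.7787       415.1150
  5       115.00       101.1489       505.7444
  6       115.00        98.5856       591.5139
  7       115.00        96.0874       672.6116
  8     2,115.00     1,722.3900    13,779.1197
  Σ                  2,401.6833    16,542.2475
Price P = Σ PV = 2,401.6833.
Macaulay duration = Σ(t·PV) / P = 16,542.2475 / 2,401.6833 = 6.88777 half-year periods.
In years: 6.88777 / 2 = 3.44389 years.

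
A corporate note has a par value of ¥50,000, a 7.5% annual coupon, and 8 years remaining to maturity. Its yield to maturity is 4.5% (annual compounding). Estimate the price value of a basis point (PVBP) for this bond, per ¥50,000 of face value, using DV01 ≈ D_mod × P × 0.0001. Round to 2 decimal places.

Periodic yield y = 0.045.
  t   CF        PV=CF/(1+0.045)^t    t·PV
  1     3,750.00     3,588.5167     3,588.5167
  2     3,750.00     3,433.9873     6,867.9746
  3     3,750.00     3,286.1123     9,858.3368
  4     3,750.00     3,144.6050    12,578.4202
  5     3,750.00     3,009.1914    15,045.9571
  6     3,750.00     2,879.6090    17,277.6541
  7     3,750.00     2,755.6067    19,289.2470
  8    53,750.00    37,796.2006   302,369.6046
  Σ                 59,893.8291   386,875.7112
P = 59,893.8291; D_Mac = 6.45936 yrs; D_mod = 6.18120 yrs.
DV01 ≈ 6.18120 × 59,893.8291 × 0.0001 = 37.021599.

¥37.02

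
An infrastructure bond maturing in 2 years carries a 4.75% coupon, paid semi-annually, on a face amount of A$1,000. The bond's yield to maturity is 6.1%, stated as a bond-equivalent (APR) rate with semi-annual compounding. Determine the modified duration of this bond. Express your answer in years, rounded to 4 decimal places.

Periodic yield y = 0.0305. First find Macaulay duration:
  t   CF        PV=CF/(1+0.0305)^t    t·PV
  1        23.75        23.0471        23.0471
  2        23.75        22.3649        44.7299
  3        23.75        21.7030        65.1090
  4     1,023.75       907.8246     3,631.2983
  Σ                    974.9396     3,764.1842
P = 974.9396; Macaulay duration = 3,764.1842 / 974.9396 = 3.86094 half-year periods = 1.93047 years.
Modified duration = D_Mac / (1 + y) = 1.93047 / 1.0305 = 1.87333 years.

1.8733 years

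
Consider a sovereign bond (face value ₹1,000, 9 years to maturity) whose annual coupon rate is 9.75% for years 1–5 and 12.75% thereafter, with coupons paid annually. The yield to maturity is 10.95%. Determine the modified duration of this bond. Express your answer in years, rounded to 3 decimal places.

Periodic yield y = 0.1095. First find Macaulay duration:
  t   CF        PV=CF/(1+0.1095)^t    t·PV
  1        97.50        87.8774        87.8774
  2        97.50        79.2045       158.4091
  3        97.50        71.3876       214.1628
  4        97.50        64.3421       257.3685
  5        97.50        57.9920       289.9600
  6       127.50        68.3512       410.1074
  7       127.50        61.6054       431.2381
  8       127.50        55.5254       444.2032
  9     1,127.50       442.5586     3,983.0275
  Σ                    988.8443     6,276.3539
P = 988.8443; Macaulay duration = 6,276.3539 / 988.8443 = 6.34716 years.
Modified duration = D_Mac / (1 + y) = 6.34716 / 1.1095 = 5.72074 years.

5.721 years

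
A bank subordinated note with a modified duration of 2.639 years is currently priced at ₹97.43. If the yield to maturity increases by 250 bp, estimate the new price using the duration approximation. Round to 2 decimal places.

₹91.00

Duration approximation: ΔP/P ≈ -D_mod · Δy = -2.639 × (+0.025) = -0.065975.
New price ≈ 97.43 × (1 - 0.065975) = 91.00205575.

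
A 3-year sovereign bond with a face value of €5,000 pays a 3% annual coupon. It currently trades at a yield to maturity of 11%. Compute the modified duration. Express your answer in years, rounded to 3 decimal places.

2.615 years

Periodic yield y = 0.11. First find Macaulay duration:
  t   CF        PV=CF/(1+0.11)^t    t·PV
  1       150.00       135.1351       135.1351
  2       150.00       121.7434       243.4867
  3     5,150.00     3,765.6356    11,296.9068
  Σ                  4,022.5141    11,675.5287
P = 4,022.5141; Macaulay duration = 11,675.5287 / 4,022.5141 = 2.90255 years.
Modified duration = D_Mac / (1 + y) = 2.90255 / 1.11 = 2.61491 years.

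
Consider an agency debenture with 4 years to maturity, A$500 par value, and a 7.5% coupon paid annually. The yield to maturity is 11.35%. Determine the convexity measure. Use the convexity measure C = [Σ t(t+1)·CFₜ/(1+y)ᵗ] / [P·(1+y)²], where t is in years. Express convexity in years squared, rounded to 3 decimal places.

With y = 0.1135:
  t   CF        PV=CF/(1+0.1135)^t    t·PV        t(t+1)·PV
  1        37.50        33.6776        33.6776          67.3552
  2        37.50        30.2448        60.4896         181.4688
  3        37.50        27.1619        81.4858         325.9431
  4       537.50       349.6372     1,398.5486       6,992.7432
  Σ                    440.7215     1,574.2016       7,567.5104
P = 440.7215.
Convexity = Σ t(t+1)·PV / [P·(1+y)²] = 7,567.5104 / (440.7215 × 1.239882) = 13.84868.

13.849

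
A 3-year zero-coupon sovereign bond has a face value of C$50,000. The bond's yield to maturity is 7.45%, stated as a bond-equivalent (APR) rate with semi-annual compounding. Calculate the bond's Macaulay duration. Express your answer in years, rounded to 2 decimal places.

A zero-coupon bond has a single cash flow at maturity, so its Macaulay duration equals its maturity: 3 years.
(Equivalently: 6 semi-annual periods ÷ 2 = 3 years.)

3.00 years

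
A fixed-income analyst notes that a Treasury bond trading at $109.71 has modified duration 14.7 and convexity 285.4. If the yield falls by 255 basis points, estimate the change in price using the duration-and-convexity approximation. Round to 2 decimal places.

+$51.30

Duration effect: -D_mod·Δy = -14.7 × (-0.0255) = +0.374850
Convexity effect: ½·C·(Δy)² = 0.5 × 285.4 × (-0.0255)² = +0.092790675
ΔP/P ≈ +0.374850 + 0.092790675 = +0.467640675
ΔP ≈ 109.71 × (+0.467640675) = +51.30485845425.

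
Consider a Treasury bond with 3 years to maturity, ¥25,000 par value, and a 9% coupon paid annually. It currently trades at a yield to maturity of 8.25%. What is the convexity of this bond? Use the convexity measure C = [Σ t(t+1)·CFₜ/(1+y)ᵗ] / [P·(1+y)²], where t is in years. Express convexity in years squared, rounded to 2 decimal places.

With y = 0.0825:
  t   CF        PV=CF/(1+0.0825)^t    t·PV        t(t+1)·PV
  1     2,250.00     2,078.5219     2,078.5219       4,157.0439
  2     2,250.00     1,920.1126     3,840.2253      11,520.6759
  3    27,250.00    21,482.3996    64,447.1989     257,788.7957
  Σ                 25,481.0342    70,365.9461     273,466.5154
P = 25,481.0342.
Convexity = Σ t(t+1)·PV / [P·(1+y)²] = 273,466.5154 / (25,481.0342 × 1.171806) = 9.15865.

9.16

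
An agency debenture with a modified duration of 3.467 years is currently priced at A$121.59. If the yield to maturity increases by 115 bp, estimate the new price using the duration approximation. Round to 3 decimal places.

Duration approximation: ΔP/P ≈ -D_mod · Δy = -3.467 × (+0.0115) = -0.0398705.
New price ≈ 121.59 × (1 - 0.0398705) = 116.742145905.

A$116.742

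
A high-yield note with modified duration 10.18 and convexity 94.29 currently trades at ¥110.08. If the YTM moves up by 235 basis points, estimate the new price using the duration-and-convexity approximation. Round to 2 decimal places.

Duration effect: -D_mod·Δy = -10.18 × (+0.0235) = -0.239230
Convexity effect: ½·C·(Δy)² = 0.5 × 94.29 × (0.0235)² = +0.02603582625
ΔP/P ≈ -0.239230 + 0.02603582625 = -0.21319417375
New price ≈ 110.08 × (1 - 0.21319417375) = 86.6115853536.

¥86.61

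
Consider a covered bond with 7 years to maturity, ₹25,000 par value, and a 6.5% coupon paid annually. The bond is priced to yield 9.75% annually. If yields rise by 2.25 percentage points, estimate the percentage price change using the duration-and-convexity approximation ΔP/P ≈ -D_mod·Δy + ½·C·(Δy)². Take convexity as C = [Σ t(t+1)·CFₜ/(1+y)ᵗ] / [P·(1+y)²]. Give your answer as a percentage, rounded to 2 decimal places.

-10.83%

With y = 0.0975:
  t   CF        PV=CF/(1+0.0975)^t    t·PV        t(t+1)·PV
  1     1,625.00     1,480.6378     1,480.6378       2,961.2756
  2     1,625.00     1,349.1005     2,698.2010       8,094.6031
  3     1,625.00     1,229.2488     3,687.7463      14,750.9851
  4     1,625.00     1,120.0444     4,480.1777      22,400.8885
  5     1,625.00     1,020.5416     5,102.7081      30,616.2486
  6     1,625.00       929.8785     5,579.2708      39,054.8957
  7    26,625.00    13,882.1878    97,175.3143     777,402.5146
  Σ                 21,011.6394   120,204.0561     895,281.4112
P = 21,011.6394; D_Mac = 5.72083 yrs; D_mod = 5.21260 yrs; C = 35.37452.
Duration effect: -5.21260 × (+0.0225) = -0.117284
Convexity effect: 0.5 × 35.37452 × (0.0225)² = +0.0089542
ΔP/P ≈ -0.117284 + 0.0089542 = -0.108329 = -10.8329%.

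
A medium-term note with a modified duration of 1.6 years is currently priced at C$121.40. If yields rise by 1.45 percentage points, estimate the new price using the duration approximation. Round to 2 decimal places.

C$118.58

Duration approximation: ΔP/P ≈ -D_mod · Δy = -1.6 × (+0.0145) = -0.023200.
New price ≈ 121.40 × (1 - 0.023200) = 118.58352.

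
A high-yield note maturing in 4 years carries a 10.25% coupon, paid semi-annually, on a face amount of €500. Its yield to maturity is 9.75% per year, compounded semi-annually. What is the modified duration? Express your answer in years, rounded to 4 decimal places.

Periodic yield y = 0.04875. First find Macaulay duration:
  t   CF        PV=CF/(1+0.04875)^t    t·PV
  1       25.625        24.4338        24.4338
  2       25.625        23.2981        46.5961
  3       25.625        22.2151        66.6453
  4       25.625        21.1824        84.7298
  5       25.625        20.1978       100.9890
  6       25.625        19.2589       115.5535
  7       25.625        18.3637       128.5459
  8      525.625       359.1701     2,873.3611
  Σ                    508.1200     3,440.8545
P = 508.1200; Macaulay duration = 3,440.8545 / 508.1200 = 6.77174 half-year periods = 3.38587 years.
Modified duration = D_Mac / (1 + y) = 3.38587 / 1.04875 = 3.22848 years.

3.2285 years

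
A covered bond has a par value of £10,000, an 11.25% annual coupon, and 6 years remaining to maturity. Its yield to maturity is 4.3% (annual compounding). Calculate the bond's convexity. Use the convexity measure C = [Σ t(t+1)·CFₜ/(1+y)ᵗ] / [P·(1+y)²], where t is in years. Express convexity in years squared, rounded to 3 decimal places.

With y = 0.043:
  t   CF        PV=CF/(1+0.043)^t    t·PV        t(t+1)·PV
  1     1,125.00     1,078.6194     1,078.6194       2,157.2387
  2     1,125.00     1,034.1509     2,068.3018       6,204.9053
  3     1,125.00       991.5157     2,974.5471      11,898.1884
  4     1,125.00       950.6383     3,802.5530      19,012.7652
  5     1,125.00       911.4461     4,557.2304      27,343.3823
  6    11,125.00     8,641.6002    51,849.6011     362,947.2077
  Σ                 13,607.9705    66,330.8528     429,563.6876
P = 13,607.9705.
Convexity = Σ t(t+1)·PV / [P·(1+y)²] = 429,563.6876 / (13,607.9705 × 1.087849) = 29.01787.

29.018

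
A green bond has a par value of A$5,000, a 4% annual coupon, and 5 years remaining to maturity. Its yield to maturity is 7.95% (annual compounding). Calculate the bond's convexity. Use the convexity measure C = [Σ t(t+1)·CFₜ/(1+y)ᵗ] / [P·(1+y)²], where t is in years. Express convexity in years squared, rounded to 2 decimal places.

With y = 0.0795:
  t   CF        PV=CF/(1+0.0795)^t    t·PV        t(t+1)·PV
  1       200.00       185.2710       185.2710         370.5419
  2       200.00       171.6266       343.2533       1,029.7598
  3       200.00       158.9872       476.9615       1,907.8459
  4       200.00       147.2785       589.1141       2,945.5704
  5     5,200.00     3,547.2362    17,736.1811     106,417.0866
  Σ                  4,210.3995    19,330.7809     112,670.8047
P = 4,210.3995.
Convexity = Σ t(t+1)·PV / [P·(1+y)²] = 112,670.8047 / (4,210.3995 × 1.165320) = 22.96375.

22.96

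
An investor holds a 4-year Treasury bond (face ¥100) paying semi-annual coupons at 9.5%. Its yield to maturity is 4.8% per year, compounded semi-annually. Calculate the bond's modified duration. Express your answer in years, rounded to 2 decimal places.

3.39 years

Periodic yield y = 0.024. First find Macaulay duration:
  t   CF        PV=CF/(1+0.024)^t    t·PV
  1         4.75         4.6387         4.6387
  2         4.75         4.5300         9.0599
  3         4.75         4.4238        13.2713
  4         4.75         4.3201        17.2804
  5         4.75         4.2188        21.0942
  6         4.75         4.1200        24.7198
  7         4.75         4.0234        28.1638
  8       104.75        86.6472       693.1774
  Σ                    116.9219       811.4056
P = 116.9219; Macaulay duration = 811.4056 / 116.9219 = 6.93972 half-year periods = 3.46986 years.
Modified duration = D_Mac / (1 + y) = 3.46986 / 1.024 = 3.38854 years.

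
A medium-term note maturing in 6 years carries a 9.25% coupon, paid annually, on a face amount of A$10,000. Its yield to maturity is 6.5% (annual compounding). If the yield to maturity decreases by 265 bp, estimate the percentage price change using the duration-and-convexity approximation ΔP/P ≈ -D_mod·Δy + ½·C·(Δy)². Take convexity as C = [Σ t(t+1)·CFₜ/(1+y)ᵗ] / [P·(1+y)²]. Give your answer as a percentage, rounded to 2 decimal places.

+13.29%

With y = 0.065:
  t   CF        PV=CF/(1+0.065)^t    t·PV        t(t+1)·PV
  1       925.00       868.5446       868.5446       1,737.0892
  2       925.00       815.5348     1,631.0697       4,893.2090
  3       925.00       765.7604     2,297.2812       9,189.1249
  4       925.00       719.0239     2,876.0954      14,380.4772
  5       925.00       675.1398     3,375.6989      20,254.1932
  6    10,925.00     7,487.2752    44,923.6515     314,465.5604
  Σ                 11,331.2787    55,972.3413     364,919.6539
P = 11,331.2787; D_Mac = 4.93963 yrs; D_mod = 4.63815 yrs; C = 28.39351.
Duration effect: -4.63815 × (-0.0265) = +0.122911
Convexity effect: 0.5 × 28.39351 × (-0.0265)² = +0.0099697
ΔP/P ≈ +0.122911 + 0.0099697 = +0.132881 = +13.2881%.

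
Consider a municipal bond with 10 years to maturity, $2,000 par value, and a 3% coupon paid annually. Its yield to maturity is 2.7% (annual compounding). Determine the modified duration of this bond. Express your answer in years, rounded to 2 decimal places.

8.57 years

Periodic yield y = 0.027. First find Macaulay duration:
  t   CF        PV=CF/(1+0.027)^t    t·PV
  1        60.00        58.4226        58.4226
  2        60.00        56.8867       113.7733
  3        60.00        55.3911       166.1733
  4        60.00        53.9349       215.7394
  5        60.00        52.5169       262.5845
  6        60.00        51.1362       306.8173
  7        60.00        49.7918       348.5429
  8        60.00        48.4828       387.8624
  9        60.00        47.2082       424.8736
  10    2,060.00     1,578.2027    15,782.0271
  Σ                  2,051.9738    18,066.8163
P = 2,051.9738; Macaulay duration = 18,066.8163 / 2,051.9738 = 8.80460 years.
Modified duration = D_Mac / (1 + y) = 8.80460 / 1.027 = 8.57313 years.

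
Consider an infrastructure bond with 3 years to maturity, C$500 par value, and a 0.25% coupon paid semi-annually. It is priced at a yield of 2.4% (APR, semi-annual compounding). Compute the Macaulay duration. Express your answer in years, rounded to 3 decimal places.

2.990 years

Periodic yield y = 0.012. Discount each cash flow and weight by its period:
  t   CF        PV=CF/(1+0.012)^t    t·PV
  1        0.625         0.6176         0.6176
  2        0.625         0.6103         1.2205
  3        0.625         0.6030         1.8091
  4        0.625         0.5959         2.3835
  5        0.625         0.5888         2.9441
  6      500.625       466.0467     2,796.2803
  Σ                    469.0623     2,805.2551
Price P = Σ PV = 469.0623.
Macaulay duration = Σ(t·PV) / P = 2,805.2551 / 469.0623 = 5.98056 half-year periods.
In years: 5.98056 / 2 = 2.99028 years.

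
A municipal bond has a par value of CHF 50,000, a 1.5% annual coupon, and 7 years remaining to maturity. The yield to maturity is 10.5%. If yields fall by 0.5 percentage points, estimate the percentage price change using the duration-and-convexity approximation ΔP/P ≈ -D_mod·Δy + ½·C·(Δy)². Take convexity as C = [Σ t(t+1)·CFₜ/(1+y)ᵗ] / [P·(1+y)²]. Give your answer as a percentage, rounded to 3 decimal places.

With y = 0.105:
  t   CF        PV=CF/(1+0.105)^t    t·PV        t(t+1)·PV
  1       750.00       678.7330       678.7330       1,357.4661
  2       750.00       614.2380     1,228.4761       3,685.4282
  3       750.00       555.8715     1,667.6146       6,670.4583
  4       750.00       503.0512     2,012.2046      10,061.0231
  5       750.00       455.2499     2,276.2496      13,657.4974
  6       750.00       411.9909     2,471.9452      17,303.6167
  7    50,750.00    25,229.0037   176,603.0259   1,412,824.2071
  Σ                 28,448.1382   186,938.2490   1,465,559.6970
P = 28,448.1382; D_Mac = 6.57119 yrs; D_mod = 5.94678 yrs; C = 42.19151.
Duration effect: -5.94678 × (-0.005) = +0.029734
Convexity effect: 0.5 × 42.19151 × (-0.005)² = +0.0005274
ΔP/P ≈ +0.029734 + 0.0005274 = +0.030261 = +3.0261%.

+3.026%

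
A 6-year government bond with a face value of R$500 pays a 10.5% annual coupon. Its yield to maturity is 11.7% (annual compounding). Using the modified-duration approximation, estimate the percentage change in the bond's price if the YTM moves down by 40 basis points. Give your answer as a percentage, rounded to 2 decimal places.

Periodic yield y = 0.117. Modified duration first:
  t   CF        PV=CF/(1+0.117)^t    t·PV
  1        52.50        47.0009        47.0009
  2        52.50        42.0778        84.1556
  3        52.50        37.6704       113.0111
  4        52.50        33.7246       134.8983
  5        52.50        30.1921       150.9605
  6       552.50       284.4548     1,706.7287
  Σ                    475.1205     2,236.7552
P = 475.1205; D_Mac = 4.70776 yrs; D_mod = 4.70776/(1+0.117) = 4.21465 yrs.
ΔP/P ≈ -D_mod · Δy = -4.21465 × (-0.004) = +0.016859 = +1.6859%.

+1.69%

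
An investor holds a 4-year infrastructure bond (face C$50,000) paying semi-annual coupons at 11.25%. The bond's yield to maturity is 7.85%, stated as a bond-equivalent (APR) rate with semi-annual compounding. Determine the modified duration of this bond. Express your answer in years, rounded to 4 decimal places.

3.2420 years

Periodic yield y = 0.03925. First find Macaulay duration:
  t   CF        PV=CF/(1+0.03925)^t    t·PV
  1     2,812.50     2,706.2786     2,706.2786
  2     2,812.50     2,604.0689     5,208.1377
  3     2,812.50     2,505.7194     7,517.1581
  4     2,812.50     2,411.0843     9,644.3373
  5     2,812.50     2,320.0234    11,600.1170
  6     2,812.50     2,232.4016    13,394.4098
  7     2,812.50     2,148.0891    15,036.6240
  8    52,812.50    38,812.9328   310,503.4628
  Σ                 55,740.5981   375,610.5253
P = 55,740.5981; Macaulay duration = 375,610.5253 / 55,740.5981 = 6.73854 half-year periods = 3.36927 years.
Modified duration = D_Mac / (1 + y) = 3.36927 / 1.03925 = 3.24202 years.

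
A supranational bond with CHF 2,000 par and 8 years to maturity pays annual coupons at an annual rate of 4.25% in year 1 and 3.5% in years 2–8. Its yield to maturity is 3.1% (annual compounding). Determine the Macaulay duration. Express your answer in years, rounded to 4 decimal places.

7.0858 years

Periodic yield y = 0.031. Discount each cash flow and weight by its year:
  t   CF        PV=CF/(1+0.031)^t    t·PV
  1        85.00        82.4442        82.4442
  2        70.00        65.8538       131.7076
  3        70.00        63.8737       191.6211
  4        70.00        61.9531       247.8126
  5        70.00        60.0903       300.4517
  6        70.00        58.2836       349.7013
  7        70.00        56.5311       395.7177
  8     2,070.00     1,621.4405    12,971.5242
  Σ                  2,070.4704    14,670.9804
Price P = Σ PV = 2,070.4704.
Macaulay duration = Σ(t·PV) / P = 14,670.9804 / 2,070.4704 = 7.08582 years.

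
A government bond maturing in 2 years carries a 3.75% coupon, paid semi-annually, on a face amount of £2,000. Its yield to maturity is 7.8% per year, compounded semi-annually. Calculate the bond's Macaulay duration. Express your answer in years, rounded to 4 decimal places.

Periodic yield y = 0.039. Discount each cash flow and weight by its period:
  t   CF        PV=CF/(1+0.039)^t    t·PV
  1        37.50        36.0924        36.0924
  2        37.50        34.7376        69.4753
  3        37.50        33.4337       100.3011
  4     2,037.50     1,748.3784     6,993.5135
  Σ                  1,852.6421     7,199.3823
Price P = Σ PV = 1,852.6421.
Macaulay duration = Σ(t·PV) / P = 7,199.3823 / 1,852.6421 = 3.88601 half-year periods.
In years: 3.88601 / 2 = 1.94300 years.

1.9430 years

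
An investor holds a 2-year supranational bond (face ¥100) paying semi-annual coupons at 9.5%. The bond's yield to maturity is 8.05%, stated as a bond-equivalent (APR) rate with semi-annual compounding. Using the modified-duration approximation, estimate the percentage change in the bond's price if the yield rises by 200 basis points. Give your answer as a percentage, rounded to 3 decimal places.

Periodic yield y = 0.04025. Modified duration first:
  t   CF        PV=CF/(1+0.04025)^t    t·PV
  1         4.75         4.5662         4.5662
  2         4.75         4.3895         8.7791
  3         4.75         4.2197        12.6591
  4       104.75        89.4547       357.8188
  Σ                    102.6301       383.8231
P = 102.6301; D_Mac = 3.73987 half-year periods = 1.86993 yrs; D_mod = 1.86993/(1+0.04025) = 1.79758 yrs.
ΔP/P ≈ -D_mod · Δy = -1.79758 × (+0.02) = -0.035952 = -3.5952%.

-3.595%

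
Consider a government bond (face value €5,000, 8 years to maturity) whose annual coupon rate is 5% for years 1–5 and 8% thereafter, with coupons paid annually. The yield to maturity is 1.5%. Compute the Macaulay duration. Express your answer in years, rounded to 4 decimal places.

6.9419 years

Periodic yield y = 0.015. Discount each cash flow and weight by its year:
  t   CF        PV=CF/(1+0.015)^t    t·PV
  1       250.00       246.3054       246.3054
  2       250.00       242.6654       485.3309
  3       250.00       239.0792       717.2377
  4       250.00       235.5461       942.1842
  5       250.00       232.0651     1,160.3254
  6       400.00       365.8169     2,194.9013
  7       400.00       360.4107     2,522.8750
  8     5,400.00     4,793.6401    38,349.1205
  Σ                  6,715.5289    46,618.2805
Price P = Σ PV = 6,715.5289.
Macaulay duration = Σ(t·PV) / P = 46,618.2805 / 6,715.5289 = 6.94186 years.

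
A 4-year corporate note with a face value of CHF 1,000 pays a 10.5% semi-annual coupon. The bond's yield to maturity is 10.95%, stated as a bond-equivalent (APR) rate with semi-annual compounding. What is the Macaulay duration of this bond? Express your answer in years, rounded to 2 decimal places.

3.36 years

Periodic yield y = 0.05475. Discount each cash flow and weight by its period:
  t   CF        PV=CF/(1+0.05475)^t    t·PV
  1        52.50        49.7748        49.7748
  2        52.50        47.1911        94.3822
  3        52.50        44.7415       134.2245
  4        52.50        42.4191       169.6763
  5        52.50        40.2172       201.0859
  6        52.50        38.1296       228.7775
  7        52.50        36.1504       253.0525
  8     1,052.50       687.1093     5,496.8745
  Σ                    985.7330     6,627.8483
Price P = Σ PV = 985.7330.
Macaulay duration = Σ(t·PV) / P = 6,627.8483 / 985.7330 = 6.72378 half-year periods.
In years: 6.72378 / 2 = 3.36189 years.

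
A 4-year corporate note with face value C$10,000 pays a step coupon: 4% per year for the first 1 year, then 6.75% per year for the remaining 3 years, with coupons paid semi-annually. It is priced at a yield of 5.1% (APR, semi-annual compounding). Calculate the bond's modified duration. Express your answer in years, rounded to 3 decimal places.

3.568 years

Periodic yield y = 0.0255. First find Macaulay duration:
  t   CF        PV=CF/(1+0.0255)^t    t·PV
  1       200.00       195.0268       195.0268
  2       200.00       190.1773       380.3546
  3       337.50       312.9441       938.8323
  4       337.50       305.1625     1,220.6499
  5       337.50       297.5743     1,487.8716
  6       337.50       290.1749     1,741.0492
  7       337.50       282.9594     1,980.7158
  8    10,337.50     8,451.4301    67,611.4410
  Σ                 10,325.4494    75,555.9412
P = 10,325.4494; Macaulay duration = 75,555.9412 / 10,325.4494 = 7.31745 half-year periods = 3.65872 years.
Modified duration = D_Mac / (1 + y) = 3.65872 / 1.0255 = 3.56775 years.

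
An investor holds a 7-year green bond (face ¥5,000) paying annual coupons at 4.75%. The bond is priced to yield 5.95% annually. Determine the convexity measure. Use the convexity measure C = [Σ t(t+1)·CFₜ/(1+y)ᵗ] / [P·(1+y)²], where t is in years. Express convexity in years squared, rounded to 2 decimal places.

41.25

With y = 0.0595:
  t   CF        PV=CF/(1+0.0595)^t    t·PV        t(t+1)·PV
  1       237.50       224.1623       224.1623         448.3247
  2       237.50       211.5737       423.1474       1,269.4422
  3       237.50       199.6920       599.0761       2,396.3044
  4       237.50       188.4776       753.9104       3,769.5522
  5       237.50       177.8930       889.4649       5,336.7894
  6       237.50       167.9028     1,007.4166       7,051.9161
  7     5,237.50     3,494.7596    24,463.3173     195,706.5385
  Σ                  4,664.4610    28,360.4951     215,978.8675
P = 4,664.4610.
Convexity = Σ t(t+1)·PV / [P·(1+y)²] = 215,978.8675 / (4,664.4610 × 1.122540) = 41.24847.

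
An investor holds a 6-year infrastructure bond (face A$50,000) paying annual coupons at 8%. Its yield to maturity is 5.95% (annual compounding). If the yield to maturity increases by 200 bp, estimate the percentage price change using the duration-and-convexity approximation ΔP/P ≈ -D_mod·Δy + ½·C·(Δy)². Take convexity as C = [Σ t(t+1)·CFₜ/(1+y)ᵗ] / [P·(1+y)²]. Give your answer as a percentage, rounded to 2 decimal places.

-8.93%

With y = 0.0595:
  t   CF        PV=CF/(1+0.0595)^t    t·PV        t(t+1)·PV
  1     4,000.00     3,775.3657     3,775.3657       7,550.7315
  2     4,000.00     3,563.3466     7,126.6932      21,380.0797
  3     4,000.00     3,363.2342    10,089.7025      40,358.8102
  4     4,000.00     3,174.3598    12,697.4391      63,487.1955
  5     4,000.00     2,996.0923    14,980.4614      89,882.7685
  6    54,000.00    38,175.7865   229,054.7192   1,603,383.0343
  Σ                 55,048.1851   277,724.3812   1,826,042.6197
P = 55,048.1851; D_Mac = 5.04511 yrs; D_mod = 4.76179 yrs; C = 29.55058.
Duration effect: -4.76179 × (+0.02) = -0.095236
Convexity effect: 0.5 × 29.55058 × (0.02)² = +0.0059101
ΔP/P ≈ -0.095236 + 0.0059101 = -0.089326 = -8.9326%.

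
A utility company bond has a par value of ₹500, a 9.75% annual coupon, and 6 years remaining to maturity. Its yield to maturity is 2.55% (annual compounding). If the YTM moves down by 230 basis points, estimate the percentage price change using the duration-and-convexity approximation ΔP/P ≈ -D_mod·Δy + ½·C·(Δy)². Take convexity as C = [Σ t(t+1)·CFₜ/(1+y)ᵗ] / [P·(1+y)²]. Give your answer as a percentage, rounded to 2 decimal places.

+12.07%

With y = 0.0255:
  t   CF        PV=CF/(1+0.0255)^t    t·PV        t(t+1)·PV
  1        48.75        47.5378        47.5378          95.0756
  2        48.75        46.3557        92.7114         278.1343
  3        48.75        45.2030       135.6091         542.4365
  4        48.75        44.0790       176.3161         881.5805
  5        48.75        42.9830       214.9148       1,289.4887
  6       548.75       471.8028     2,830.8170      19,815.7190
  Σ                    697.9614     3,497.9062      22,902.4345
P = 697.9614; D_Mac = 5.01160 yrs; D_mod = 4.88699 yrs; C = 31.20175.
Duration effect: -4.88699 × (-0.023) = +0.112401
Convexity effect: 0.5 × 31.20175 × (-0.023)² = +0.0082529
ΔP/P ≈ +0.112401 + 0.0082529 = +0.120654 = +12.0654%.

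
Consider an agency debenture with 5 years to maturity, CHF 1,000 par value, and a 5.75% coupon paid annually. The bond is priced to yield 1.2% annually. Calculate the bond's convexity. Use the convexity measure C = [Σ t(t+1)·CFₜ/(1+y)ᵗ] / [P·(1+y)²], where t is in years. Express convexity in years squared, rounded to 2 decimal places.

25.70

With y = 0.012:
  t   CF        PV=CF/(1+0.012)^t    t·PV        t(t+1)·PV
  1        57.50        56.8182        56.8182         113.6364
  2        57.50        56.1444       112.2889         336.8667
  3        57.50        55.4787       166.4361         665.7444
  4        57.50        54.8209       219.2834       1,096.4171
  5     1,057.50       996.2717     4,981.3587      29,888.1523
  Σ                  1,219.5339     5,536.1853      32,100.8169
P = 1,219.5339.
Convexity = Σ t(t+1)·PV / [P·(1+y)²] = 32,100.8169 / (1,219.5339 × 1.024144) = 25.70166.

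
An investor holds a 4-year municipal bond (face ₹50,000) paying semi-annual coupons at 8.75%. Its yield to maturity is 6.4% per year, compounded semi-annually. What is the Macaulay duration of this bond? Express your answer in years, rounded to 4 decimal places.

3.4841 years

Periodic yield y = 0.032. Discount each cash flow and weight by its period:
  t   CF        PV=CF/(1+0.032)^t    t·PV
  1     2,187.50     2,119.6705     2,119.6705
  2     2,187.50     2,053.9443     4,107.8886
  3     2,187.50     1,990.2561     5,970.7684
  4     2,187.50     1,928.5428     7,714.1710
  5     2,187.50     1,868.7430     9,343.7149
  6     2,187.50     1,810.7975    10,864.7848
  7     2,187.50     1,754.6487    12,282.5409
  8    52,187.50    40,562.8923   324,503.1385
  Σ                 54,089.4952   376,906.6777
Price P = Σ PV = 54,089.4952.
Macaulay duration = Σ(t·PV) / P = 376,906.6777 / 54,089.4952 = 6.96820 half-year periods.
In years: 6.96820 / 2 = 3.48410 years.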